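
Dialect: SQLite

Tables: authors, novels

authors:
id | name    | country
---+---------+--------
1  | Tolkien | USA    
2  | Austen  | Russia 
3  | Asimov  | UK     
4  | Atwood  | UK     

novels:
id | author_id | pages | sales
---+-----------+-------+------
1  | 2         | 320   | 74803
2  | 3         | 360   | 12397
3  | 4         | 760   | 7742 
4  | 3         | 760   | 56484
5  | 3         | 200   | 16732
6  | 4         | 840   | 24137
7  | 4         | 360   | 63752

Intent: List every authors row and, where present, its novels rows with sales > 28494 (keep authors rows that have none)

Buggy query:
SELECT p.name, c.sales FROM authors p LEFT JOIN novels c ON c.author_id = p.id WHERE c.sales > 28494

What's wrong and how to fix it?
Bug: Filtering c.sales in WHERE discards the NULL rows produced by LEFT JOIN, turning it into an inner join

Fix: Put 'c.sales > 28494' in the JOIN's ON clause instead of WHERE

Corrected query:
SELECT p.name, c.sales FROM authors p LEFT JOIN novels c ON c.author_id = p.id AND c.sales > 28494

Result:
name    | sales
--------+------
Tolkien | NULL 
Austen  | 74803
Asimov  | 56484
Atwood  | 63752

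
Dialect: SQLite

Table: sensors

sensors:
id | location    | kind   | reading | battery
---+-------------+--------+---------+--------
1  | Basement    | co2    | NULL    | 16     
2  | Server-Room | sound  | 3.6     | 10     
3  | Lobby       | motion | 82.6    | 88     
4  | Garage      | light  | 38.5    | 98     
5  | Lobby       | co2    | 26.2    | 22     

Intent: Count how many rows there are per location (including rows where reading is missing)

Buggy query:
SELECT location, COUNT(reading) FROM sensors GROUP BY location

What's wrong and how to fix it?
Bug: COUNT(column) counts non-NULL values only; rows with NULL reading aren't counted

Fix: Replace COUNT(reading) with COUNT(*)

Corrected query:
SELECT location, COUNT(*) FROM sensors GROUP BY location

Result:
location    | COUNT(*)
------------+---------
Basement    | 1       
Garage      | 1       
Lobby       | 2       
Server-Room | 1       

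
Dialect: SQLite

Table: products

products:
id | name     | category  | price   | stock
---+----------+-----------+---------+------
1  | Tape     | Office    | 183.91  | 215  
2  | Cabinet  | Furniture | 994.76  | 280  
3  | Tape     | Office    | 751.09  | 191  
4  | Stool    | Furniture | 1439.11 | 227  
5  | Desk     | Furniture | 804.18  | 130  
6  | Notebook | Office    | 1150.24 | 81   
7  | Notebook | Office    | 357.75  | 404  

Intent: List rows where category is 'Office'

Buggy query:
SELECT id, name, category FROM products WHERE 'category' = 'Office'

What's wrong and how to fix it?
Bug: Single quotes denote string literals in SQL; the column name is being compared as a constant string

Fix: Remove the quotes around the column name (or use double quotes for an identifier)

Corrected query:
SELECT id, name, category FROM products WHERE category = 'Office'

Result:
id | name     | category
---+----------+---------
1  | Tape     | Office  
3  | Tape     | Office  
6  | Notebook | Office  
7  | Notebook | Office  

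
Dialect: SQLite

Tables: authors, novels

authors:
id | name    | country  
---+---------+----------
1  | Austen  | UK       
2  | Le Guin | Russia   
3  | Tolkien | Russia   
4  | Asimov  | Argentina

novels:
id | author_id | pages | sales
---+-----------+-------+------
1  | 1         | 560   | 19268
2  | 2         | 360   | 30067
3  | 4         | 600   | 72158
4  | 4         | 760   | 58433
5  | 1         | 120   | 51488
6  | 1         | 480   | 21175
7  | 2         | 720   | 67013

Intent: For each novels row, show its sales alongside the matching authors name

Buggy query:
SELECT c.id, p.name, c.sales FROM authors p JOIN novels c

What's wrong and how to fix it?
Bug: JOIN with no ON clause produces a cartesian product; every novels row pairs with every authors row

Fix: Add ON c.author_id = p.id to the JOIN

Corrected query:
SELECT c.id, p.name, c.sales FROM authors p JOIN novels c ON c.author_id = p.id

Result:
id | name    | sales
---+---------+------
1  | Austen  | 19268
2  | Le Guin | 30067
3  | Asimov  | 72158
4  | Asimov  | 58433
5  | Austen  | 51488
6  | Austen  | 21175
7  | Le Guin | 67013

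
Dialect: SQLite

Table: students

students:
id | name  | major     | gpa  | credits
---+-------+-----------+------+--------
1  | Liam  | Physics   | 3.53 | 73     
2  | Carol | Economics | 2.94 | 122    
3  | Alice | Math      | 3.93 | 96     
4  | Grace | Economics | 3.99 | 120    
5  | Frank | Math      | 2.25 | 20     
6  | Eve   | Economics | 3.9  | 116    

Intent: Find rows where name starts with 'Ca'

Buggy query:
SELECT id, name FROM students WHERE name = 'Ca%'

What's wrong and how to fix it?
Bug: '=' compares the literal string including the % character; pattern matching needs LIKE

Fix: Replace '=' with LIKE so 'Ca%' is treated as a pattern

Corrected query:
SELECT id, name FROM students WHERE name LIKE 'Ca%'

Result:
id | name 
---+------
2  | Carol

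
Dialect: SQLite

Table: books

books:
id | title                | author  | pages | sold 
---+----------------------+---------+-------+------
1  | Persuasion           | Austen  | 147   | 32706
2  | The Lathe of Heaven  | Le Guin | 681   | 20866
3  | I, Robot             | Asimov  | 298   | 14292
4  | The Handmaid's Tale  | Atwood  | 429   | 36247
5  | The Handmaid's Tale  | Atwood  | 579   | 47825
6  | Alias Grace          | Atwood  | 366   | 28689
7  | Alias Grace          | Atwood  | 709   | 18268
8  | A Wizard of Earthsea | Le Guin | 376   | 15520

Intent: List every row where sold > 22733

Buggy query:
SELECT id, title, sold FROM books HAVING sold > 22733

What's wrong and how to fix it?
Bug: HAVING filters the output of aggregation, but this query has no GROUP BY and no aggregate functions, so SQLite rejects it (HAVING clause on a non-aggregate query); the condition here is per row

Fix: Replace HAVING with WHERE since the condition applies to individual rows

Corrected query:
SELECT id, title, sold FROM books WHERE sold > 22733

Result:
id | title               | sold 
---+---------------------+------
1  | Persuasion          | 32706
4  | The Handmaid's Tale | 36247
5  | The Handmaid's Tale | 47825
6  | Alias Grace         | 28689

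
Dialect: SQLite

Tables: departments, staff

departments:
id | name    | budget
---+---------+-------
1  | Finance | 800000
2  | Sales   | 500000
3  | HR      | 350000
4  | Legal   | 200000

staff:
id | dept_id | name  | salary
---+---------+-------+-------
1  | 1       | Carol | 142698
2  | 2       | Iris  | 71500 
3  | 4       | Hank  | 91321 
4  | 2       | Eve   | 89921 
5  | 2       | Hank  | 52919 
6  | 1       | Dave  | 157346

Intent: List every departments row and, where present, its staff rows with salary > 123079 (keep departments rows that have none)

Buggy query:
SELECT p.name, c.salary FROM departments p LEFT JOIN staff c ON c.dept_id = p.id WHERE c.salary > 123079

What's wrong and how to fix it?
Bug: A WHERE condition on the right-hand table after LEFT JOIN drops unmatched parents

Fix: Put 'c.salary > 123079' in the JOIN's ON clause instead of WHERE

Corrected query:
SELECT p.name, c.salary FROM departments p LEFT JOIN staff c ON c.dept_id = p.id AND c.salary > 123079

Result:
name    | salary
--------+-------
Finance | 142698
Finance | 157346
Sales   | NULL  
HR      | NULL  
Legal   | NULL  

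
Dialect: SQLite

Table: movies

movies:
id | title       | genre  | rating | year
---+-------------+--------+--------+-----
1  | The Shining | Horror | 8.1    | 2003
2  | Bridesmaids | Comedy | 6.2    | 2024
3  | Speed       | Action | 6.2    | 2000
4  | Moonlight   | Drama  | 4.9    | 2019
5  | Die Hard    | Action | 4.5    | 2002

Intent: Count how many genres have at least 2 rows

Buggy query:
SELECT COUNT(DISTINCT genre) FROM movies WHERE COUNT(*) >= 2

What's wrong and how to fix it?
Bug: COUNT(*) cannot appear in WHERE; the per-group count doesn't exist yet

Fix: Group first with HAVING COUNT(*) >= 2, then COUNT the resulting groups

Corrected query:
SELECT COUNT(*) FROM (SELECT genre FROM movies GROUP BY genre HAVING COUNT(*) >= 2)

Result:
COUNT(*)
--------
1       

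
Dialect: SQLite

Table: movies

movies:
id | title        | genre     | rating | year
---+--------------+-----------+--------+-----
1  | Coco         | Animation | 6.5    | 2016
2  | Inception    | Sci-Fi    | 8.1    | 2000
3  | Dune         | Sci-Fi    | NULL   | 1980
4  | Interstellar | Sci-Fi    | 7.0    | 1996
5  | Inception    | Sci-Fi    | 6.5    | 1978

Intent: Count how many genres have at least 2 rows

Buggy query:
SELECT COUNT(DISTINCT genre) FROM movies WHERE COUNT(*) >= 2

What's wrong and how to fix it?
Bug: COUNT(*) cannot appear in WHERE; the per-group count doesn't exist yet

Fix: Use a subquery that GROUPs and filters with HAVING, then count its rows

Corrected query:
SELECT COUNT(*) FROM (SELECT genre FROM movies GROUP BY genre HAVING COUNT(*) >= 2)

Result:
COUNT(*)
--------
1       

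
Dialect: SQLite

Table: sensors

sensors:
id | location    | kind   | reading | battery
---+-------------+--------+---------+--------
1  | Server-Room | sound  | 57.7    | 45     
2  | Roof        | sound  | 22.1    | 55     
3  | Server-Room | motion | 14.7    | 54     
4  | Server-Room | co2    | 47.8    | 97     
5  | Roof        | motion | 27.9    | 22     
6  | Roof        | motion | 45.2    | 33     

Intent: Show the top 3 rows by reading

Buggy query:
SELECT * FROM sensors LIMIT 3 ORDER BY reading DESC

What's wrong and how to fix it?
Bug: ORDER BY cannot follow LIMIT; LIMIT is the final clause

Fix: Swap the clauses: ORDER BY first, then LIMIT

Corrected query:
SELECT * FROM sensors ORDER BY reading DESC LIMIT 3

Result:
id | location    | kind   | reading | battery
---+-------------+--------+---------+--------
1  | Server-Room | sound  | 57.7    | 45     
4  | Server-Room | co2    | 47.8    | 97     
6  | Roof        | motion | 45.2    | 33     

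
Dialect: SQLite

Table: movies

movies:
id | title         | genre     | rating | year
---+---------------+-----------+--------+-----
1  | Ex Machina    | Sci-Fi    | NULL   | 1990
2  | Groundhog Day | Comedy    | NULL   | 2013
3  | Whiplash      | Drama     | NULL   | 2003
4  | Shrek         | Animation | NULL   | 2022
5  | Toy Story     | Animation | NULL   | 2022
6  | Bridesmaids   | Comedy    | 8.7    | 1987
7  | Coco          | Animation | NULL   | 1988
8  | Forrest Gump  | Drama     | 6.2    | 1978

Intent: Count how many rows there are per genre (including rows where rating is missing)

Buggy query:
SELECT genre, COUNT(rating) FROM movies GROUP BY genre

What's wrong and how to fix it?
Bug: COUNT(rating) skips NULLs, so groups with missing rating are undercounted

Fix: Use COUNT(*) to count all rows regardless of NULL

Corrected query:
SELECT genre, COUNT(*) FROM movies GROUP BY genre

Result:
genre     | COUNT(*)
----------+---------
Animation | 3       
Comedy    | 2       
Drama     | 2       
Sci-Fi    | 1       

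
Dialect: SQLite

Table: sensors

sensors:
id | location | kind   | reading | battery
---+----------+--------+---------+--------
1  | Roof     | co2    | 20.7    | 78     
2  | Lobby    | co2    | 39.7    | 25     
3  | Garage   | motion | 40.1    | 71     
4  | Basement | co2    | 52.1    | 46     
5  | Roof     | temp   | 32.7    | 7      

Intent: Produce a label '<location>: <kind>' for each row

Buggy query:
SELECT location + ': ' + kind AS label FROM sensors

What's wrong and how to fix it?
Bug: SQLite uses || for string concatenation; + coerces text to numbers (yielding 0)

Fix: Use the || operator for string concatenation

Corrected query:
SELECT location || ': ' || kind AS label FROM sensors

Result:
label         
--------------
Roof: co2     
Lobby: co2    
Garage: motion
Basement: co2 
Roof: temp    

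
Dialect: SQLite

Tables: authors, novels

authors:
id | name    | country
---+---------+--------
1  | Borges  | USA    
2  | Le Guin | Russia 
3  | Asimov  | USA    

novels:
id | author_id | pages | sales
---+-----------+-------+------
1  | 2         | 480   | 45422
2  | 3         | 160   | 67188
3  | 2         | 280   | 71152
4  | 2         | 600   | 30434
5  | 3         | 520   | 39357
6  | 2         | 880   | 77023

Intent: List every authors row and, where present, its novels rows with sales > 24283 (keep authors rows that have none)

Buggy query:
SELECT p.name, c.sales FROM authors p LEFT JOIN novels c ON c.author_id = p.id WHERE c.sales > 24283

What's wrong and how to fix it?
Bug: A WHERE condition on the right-hand table after LEFT JOIN drops unmatched parents

Fix: Put 'c.sales > 24283' in the JOIN's ON clause instead of WHERE

Corrected query:
SELECT p.name, c.sales FROM authors p LEFT JOIN novels c ON c.author_id = p.id AND c.sales > 24283

Result:
name    | sales
--------+------
Borges  | NULL 
Le Guin | 30434
Le Guin | 45422
Le Guin | 71152
Le Guin | 77023
Asimov  | 39357
Asimov  | 67188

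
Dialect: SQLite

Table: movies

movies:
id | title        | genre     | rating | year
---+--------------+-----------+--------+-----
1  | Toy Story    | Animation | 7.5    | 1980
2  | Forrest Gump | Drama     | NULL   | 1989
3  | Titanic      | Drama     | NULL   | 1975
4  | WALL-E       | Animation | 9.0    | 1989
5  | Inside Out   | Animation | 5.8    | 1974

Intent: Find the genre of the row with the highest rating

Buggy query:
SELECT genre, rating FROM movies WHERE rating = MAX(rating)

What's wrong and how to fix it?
Bug: WHERE is evaluated per row; an aggregate over the whole table isn't defined there

Fix: Wrap MAX in a scalar subquery so WHERE compares against a single value

Corrected query:
SELECT genre, rating FROM movies WHERE rating = (SELECT MAX(rating) FROM movies)

Result:
genre     | rating
----------+-------
Animation | 9     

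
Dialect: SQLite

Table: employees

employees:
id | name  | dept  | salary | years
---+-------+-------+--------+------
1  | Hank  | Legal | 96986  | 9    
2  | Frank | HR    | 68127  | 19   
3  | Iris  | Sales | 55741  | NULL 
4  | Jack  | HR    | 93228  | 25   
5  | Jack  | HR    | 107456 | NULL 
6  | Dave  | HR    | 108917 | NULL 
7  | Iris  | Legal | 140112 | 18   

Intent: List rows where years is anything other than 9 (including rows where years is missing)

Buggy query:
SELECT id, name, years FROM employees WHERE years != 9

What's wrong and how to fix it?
Bug: 'years != 9' is unknown when years is NULL, so NULL rows are silently excluded

Fix: Handle NULL separately with IS NULL alongside the inequality

Corrected query:
SELECT id, name, years FROM employees WHERE years != 9 OR years IS NULL

Result:
id | name  | years
---+-------+------
2  | Frank | 19   
3  | Iris  | NULL 
4  | Jack  | 25   
5  | Jack  | NULL 
6  | Dave  | NULL 
7  | Iris  | 18   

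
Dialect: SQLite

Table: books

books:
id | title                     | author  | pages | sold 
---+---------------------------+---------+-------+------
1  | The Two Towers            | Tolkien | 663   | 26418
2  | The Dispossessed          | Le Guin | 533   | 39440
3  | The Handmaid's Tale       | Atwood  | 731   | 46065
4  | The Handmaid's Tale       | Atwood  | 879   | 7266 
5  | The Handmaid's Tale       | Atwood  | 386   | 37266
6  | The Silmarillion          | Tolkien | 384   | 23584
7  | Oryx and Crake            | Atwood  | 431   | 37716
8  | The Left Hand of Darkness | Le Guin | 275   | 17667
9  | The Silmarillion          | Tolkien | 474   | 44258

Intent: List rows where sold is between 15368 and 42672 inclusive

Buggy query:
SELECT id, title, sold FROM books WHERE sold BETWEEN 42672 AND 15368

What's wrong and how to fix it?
Bug: The bounds are reversed; BETWEEN a AND b requires a <= b to match anything

Fix: Write BETWEEN 15368 AND 42672

Corrected query:
SELECT id, title, sold FROM books WHERE sold BETWEEN 15368 AND 42672

Result:
id | title                     | sold 
---+---------------------------+------
1  | The Two Towers            | 26418
2  | The Dispossessed          | 39440
5  | The Handmaid's Tale       | 37266
6  | The Silmarillion          | 23584
7  | Oryx and Crake            | 37716
8  | The Left Hand of Darkness | 17667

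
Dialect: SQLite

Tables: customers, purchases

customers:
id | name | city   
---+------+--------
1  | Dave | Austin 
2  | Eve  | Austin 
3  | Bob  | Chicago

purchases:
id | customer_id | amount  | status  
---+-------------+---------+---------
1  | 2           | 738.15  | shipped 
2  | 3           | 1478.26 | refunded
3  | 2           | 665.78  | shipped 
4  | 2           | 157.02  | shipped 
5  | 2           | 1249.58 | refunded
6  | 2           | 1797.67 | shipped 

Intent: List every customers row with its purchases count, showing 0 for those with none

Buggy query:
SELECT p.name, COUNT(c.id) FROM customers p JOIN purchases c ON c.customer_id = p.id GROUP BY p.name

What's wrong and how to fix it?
Bug: An inner join excludes parents with zero children

Fix: Switch to LEFT JOIN to retain unmatched parent rows

Corrected query:
SELECT p.name, COUNT(c.id) FROM customers p LEFT JOIN purchases c ON c.customer_id = p.id GROUP BY p.name

Result:
name | COUNT(c.id)
-----+------------
Bob  | 1          
Dave | 0          
Eve  | 5          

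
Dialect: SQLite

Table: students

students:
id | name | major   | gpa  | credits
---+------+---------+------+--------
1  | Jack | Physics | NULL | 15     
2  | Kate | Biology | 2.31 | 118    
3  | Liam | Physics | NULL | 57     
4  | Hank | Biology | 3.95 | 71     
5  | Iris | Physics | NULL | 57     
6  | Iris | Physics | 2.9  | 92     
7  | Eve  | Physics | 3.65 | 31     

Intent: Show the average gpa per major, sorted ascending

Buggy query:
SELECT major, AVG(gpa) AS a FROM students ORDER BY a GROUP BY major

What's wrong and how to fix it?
Bug: ORDER BY appears before GROUP BY; SQL clause order requires GROUP BY first

Fix: Reorder: SELECT … FROM … GROUP BY … ORDER BY …

Corrected query:
SELECT major, AVG(gpa) AS a FROM students GROUP BY major ORDER BY a

Result:
major   | a    
--------+------
Biology | 3.13 
Physics | 3.275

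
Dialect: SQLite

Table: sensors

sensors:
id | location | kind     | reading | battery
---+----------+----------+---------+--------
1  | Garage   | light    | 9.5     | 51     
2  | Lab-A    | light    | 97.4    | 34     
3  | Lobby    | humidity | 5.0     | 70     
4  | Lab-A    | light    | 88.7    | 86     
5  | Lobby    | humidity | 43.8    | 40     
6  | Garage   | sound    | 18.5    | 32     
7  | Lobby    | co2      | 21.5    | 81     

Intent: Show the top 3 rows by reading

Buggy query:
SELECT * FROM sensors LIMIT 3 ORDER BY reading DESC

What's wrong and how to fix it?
Bug: LIMIT must come after ORDER BY

Fix: Sort with ORDER BY, then apply LIMIT

Corrected query:
SELECT * FROM sensors ORDER BY reading DESC LIMIT 3

Result:
id | location | kind     | reading | battery
---+----------+----------+---------+--------
2  | Lab-A    | light    | 97.4    | 34     
4  | Lab-A    | light    | 88.7    | 86     
5  | Lobby    | humidity | 43.8    | 40     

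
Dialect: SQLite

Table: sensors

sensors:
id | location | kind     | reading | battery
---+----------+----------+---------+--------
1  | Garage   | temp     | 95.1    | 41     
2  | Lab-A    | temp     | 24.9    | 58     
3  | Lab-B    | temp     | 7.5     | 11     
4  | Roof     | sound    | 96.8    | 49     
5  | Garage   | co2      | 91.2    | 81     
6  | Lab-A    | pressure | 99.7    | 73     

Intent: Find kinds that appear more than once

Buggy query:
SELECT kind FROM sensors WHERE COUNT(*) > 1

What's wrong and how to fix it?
Bug: WHERE can't reference COUNT(*); aggregates are computed after WHERE

Fix: GROUP BY kind, then filter groups with HAVING COUNT(*) > 1

Corrected query:
SELECT kind FROM sensors GROUP BY kind HAVING COUNT(*) > 1

Result:
kind
----
temp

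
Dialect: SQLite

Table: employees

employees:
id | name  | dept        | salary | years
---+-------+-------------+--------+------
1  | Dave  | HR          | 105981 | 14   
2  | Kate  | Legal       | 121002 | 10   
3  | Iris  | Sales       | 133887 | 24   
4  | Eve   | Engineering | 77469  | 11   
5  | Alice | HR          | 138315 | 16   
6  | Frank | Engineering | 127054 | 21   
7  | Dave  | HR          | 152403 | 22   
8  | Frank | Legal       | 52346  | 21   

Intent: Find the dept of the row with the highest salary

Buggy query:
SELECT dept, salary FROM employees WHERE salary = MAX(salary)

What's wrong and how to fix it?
Bug: WHERE is evaluated per row; an aggregate over the whole table isn't defined there

Fix: Use a subquery: WHERE salary = (SELECT MAX(salary) FROM employees)

Corrected query:
SELECT dept, salary FROM employees WHERE salary = (SELECT MAX(salary) FROM employees)

Result:
dept | salary
-----+-------
HR   | 152403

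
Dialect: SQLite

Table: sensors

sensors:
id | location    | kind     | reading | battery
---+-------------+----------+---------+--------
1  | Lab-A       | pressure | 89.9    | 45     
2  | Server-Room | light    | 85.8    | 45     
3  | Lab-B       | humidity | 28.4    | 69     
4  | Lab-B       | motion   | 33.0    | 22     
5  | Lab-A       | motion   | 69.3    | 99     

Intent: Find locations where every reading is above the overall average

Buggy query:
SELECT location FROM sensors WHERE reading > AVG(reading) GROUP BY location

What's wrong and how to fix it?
Bug: AVG() is an aggregate; it can't sit directly in WHERE

Fix: Compute the overall average in a scalar subquery and compare each group's MIN against it in HAVING

Corrected query:
SELECT location FROM sensors GROUP BY location HAVING MIN(reading) > (SELECT AVG(reading) FROM sensors)

Result:
location   
-----------
Lab-A      
Server-Room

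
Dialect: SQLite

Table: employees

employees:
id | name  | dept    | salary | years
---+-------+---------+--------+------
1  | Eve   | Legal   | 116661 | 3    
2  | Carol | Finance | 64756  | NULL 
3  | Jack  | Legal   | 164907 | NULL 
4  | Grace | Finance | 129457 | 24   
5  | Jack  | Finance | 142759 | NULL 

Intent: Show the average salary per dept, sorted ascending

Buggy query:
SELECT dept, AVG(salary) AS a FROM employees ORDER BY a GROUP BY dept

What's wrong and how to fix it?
Bug: GROUP BY must precede ORDER BY

Fix: Move ORDER BY to the end, after GROUP BY

Corrected query:
SELECT dept, AVG(salary) AS a FROM employees GROUP BY dept ORDER BY a

Result:
dept    | a     
--------+-------
Finance | 112324
Legal   | 140784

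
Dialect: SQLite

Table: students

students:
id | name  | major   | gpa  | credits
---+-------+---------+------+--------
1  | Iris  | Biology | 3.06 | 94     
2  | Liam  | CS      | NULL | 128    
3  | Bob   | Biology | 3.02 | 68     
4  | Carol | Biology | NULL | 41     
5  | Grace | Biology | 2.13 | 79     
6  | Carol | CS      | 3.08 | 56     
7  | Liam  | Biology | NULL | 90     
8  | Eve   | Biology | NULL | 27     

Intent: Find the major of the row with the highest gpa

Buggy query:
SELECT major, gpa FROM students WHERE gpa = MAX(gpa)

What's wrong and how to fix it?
Bug: MAX(gpa) is an aggregate and cannot be used directly in WHERE

Fix: Wrap MAX in a scalar subquery so WHERE compares against a single value

Corrected query:
SELECT major, gpa FROM students WHERE gpa = (SELECT MAX(gpa) FROM students)

Result:
major | gpa 
------+-----
CS    | 3.08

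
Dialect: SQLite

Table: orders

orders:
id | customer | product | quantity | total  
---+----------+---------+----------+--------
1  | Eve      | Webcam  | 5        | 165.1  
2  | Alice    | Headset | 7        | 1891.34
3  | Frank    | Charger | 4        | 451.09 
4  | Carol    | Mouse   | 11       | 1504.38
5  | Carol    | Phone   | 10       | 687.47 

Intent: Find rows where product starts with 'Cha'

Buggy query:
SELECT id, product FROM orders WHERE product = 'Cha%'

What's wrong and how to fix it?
Bug: '=' compares the literal string including the % character; pattern matching needs LIKE

Fix: Replace '=' with LIKE so 'Cha%' is treated as a pattern

Corrected query:
SELECT id, product FROM orders WHERE product LIKE 'Cha%'

Result:
id | product
---+--------
3  | Charger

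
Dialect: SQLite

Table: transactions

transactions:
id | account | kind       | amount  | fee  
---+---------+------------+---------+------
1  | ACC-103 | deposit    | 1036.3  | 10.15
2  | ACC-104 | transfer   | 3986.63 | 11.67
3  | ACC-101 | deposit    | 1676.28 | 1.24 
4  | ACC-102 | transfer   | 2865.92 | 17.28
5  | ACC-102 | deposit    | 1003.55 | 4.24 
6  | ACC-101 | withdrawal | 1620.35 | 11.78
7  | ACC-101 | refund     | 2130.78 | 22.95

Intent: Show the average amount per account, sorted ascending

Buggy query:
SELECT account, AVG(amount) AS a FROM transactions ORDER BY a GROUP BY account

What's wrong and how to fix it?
Bug: ORDER BY appears before GROUP BY; SQL clause order requires GROUP BY first

Fix: Reorder: SELECT … FROM … GROUP BY … ORDER BY …

Corrected query:
SELECT account, AVG(amount) AS a FROM transactions GROUP BY account ORDER BY a

Result:
account | a          
--------+------------
ACC-103 | 1036.3     
ACC-101 | 1809.136667
ACC-102 | 1934.735   
ACC-104 | 3986.63    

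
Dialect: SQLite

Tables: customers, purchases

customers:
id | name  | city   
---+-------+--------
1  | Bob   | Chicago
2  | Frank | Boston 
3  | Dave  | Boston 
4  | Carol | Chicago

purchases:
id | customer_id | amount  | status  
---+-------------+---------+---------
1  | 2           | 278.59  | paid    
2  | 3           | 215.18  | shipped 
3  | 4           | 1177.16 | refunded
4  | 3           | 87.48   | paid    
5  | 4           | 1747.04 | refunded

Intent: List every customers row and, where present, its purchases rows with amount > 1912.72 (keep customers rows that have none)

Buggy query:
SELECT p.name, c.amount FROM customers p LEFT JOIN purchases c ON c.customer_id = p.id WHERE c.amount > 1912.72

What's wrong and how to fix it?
Bug: Filtering c.amount in WHERE discards the NULL rows produced by LEFT JOIN, turning it into an inner join

Fix: Put 'c.amount > 1912.72' in the JOIN's ON clause instead of WHERE

Corrected query:
SELECT p.name, c.amount FROM customers p LEFT JOIN purchases c ON c.customer_id = p.id AND c.amount > 1912.72

Result:
name  | amount
------+-------
Bob   | NULL  
Frank | NULL  
Dave  | NULL  
Carol | NULL  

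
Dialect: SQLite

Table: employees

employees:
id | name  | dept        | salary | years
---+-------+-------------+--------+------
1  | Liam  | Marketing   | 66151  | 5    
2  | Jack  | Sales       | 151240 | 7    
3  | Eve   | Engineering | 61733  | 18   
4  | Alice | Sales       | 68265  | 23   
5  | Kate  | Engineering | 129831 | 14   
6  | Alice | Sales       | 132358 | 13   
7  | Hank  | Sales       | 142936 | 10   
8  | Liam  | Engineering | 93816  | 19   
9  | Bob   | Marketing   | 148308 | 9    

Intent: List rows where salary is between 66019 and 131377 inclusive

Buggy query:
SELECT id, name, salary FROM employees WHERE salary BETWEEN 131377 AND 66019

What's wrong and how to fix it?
Bug: The bounds are reversed; BETWEEN a AND b requires a <= b to match anything

Fix: Swap the bounds so the smaller value comes first

Corrected query:
SELECT id, name, salary FROM employees WHERE salary BETWEEN 66019 AND 131377

Result:
id | name  | salary
---+-------+-------
1  | Liam  | 66151 
4  | Alice | 68265 
5  | Kate  | 129831
8  | Liam  | 93816 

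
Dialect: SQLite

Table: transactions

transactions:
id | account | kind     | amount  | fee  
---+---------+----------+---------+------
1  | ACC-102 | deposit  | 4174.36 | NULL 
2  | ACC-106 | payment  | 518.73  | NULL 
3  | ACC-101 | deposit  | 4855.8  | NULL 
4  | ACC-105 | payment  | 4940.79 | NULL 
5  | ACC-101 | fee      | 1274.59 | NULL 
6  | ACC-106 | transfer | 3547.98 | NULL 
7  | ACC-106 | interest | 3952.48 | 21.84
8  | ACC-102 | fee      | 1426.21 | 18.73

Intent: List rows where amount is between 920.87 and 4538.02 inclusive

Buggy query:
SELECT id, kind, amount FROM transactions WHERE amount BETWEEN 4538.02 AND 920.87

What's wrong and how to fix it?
Bug: The bounds are reversed; BETWEEN a AND b requires a <= b to match anything

Fix: Swap the bounds so the smaller value comes first

Corrected query:
SELECT id, kind, amount FROM transactions WHERE amount BETWEEN 920.87 AND 4538.02

Result:
id | kind     | amount 
---+----------+--------
1  | deposit  | 4174.36
5  | fee      | 1274.59
6  | transfer | 3547.98
7  | interest | 3952.48
8  | fee      | 1426.21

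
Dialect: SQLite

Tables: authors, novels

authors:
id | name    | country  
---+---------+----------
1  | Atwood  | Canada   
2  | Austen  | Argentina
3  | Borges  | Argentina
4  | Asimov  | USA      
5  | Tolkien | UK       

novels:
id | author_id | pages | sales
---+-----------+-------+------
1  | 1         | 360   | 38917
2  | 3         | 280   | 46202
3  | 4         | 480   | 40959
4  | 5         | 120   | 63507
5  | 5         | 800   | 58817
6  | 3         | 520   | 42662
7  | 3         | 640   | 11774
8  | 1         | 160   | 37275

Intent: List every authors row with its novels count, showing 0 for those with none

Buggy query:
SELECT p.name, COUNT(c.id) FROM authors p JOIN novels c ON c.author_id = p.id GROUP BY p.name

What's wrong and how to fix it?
Bug: INNER JOIN drops authors rows that have no matching novels rows

Fix: Use LEFT JOIN so parents without children still appear (COUNT(c.id) gives 0)

Corrected query:
SELECT p.name, COUNT(c.id) FROM authors p LEFT JOIN novels c ON c.author_id = p.id GROUP BY p.name

Result:
name    | COUNT(c.id)
--------+------------
Asimov  | 1          
Atwood  | 2          
Austen  | 0          
Borges  | 3          
Tolkien | 2          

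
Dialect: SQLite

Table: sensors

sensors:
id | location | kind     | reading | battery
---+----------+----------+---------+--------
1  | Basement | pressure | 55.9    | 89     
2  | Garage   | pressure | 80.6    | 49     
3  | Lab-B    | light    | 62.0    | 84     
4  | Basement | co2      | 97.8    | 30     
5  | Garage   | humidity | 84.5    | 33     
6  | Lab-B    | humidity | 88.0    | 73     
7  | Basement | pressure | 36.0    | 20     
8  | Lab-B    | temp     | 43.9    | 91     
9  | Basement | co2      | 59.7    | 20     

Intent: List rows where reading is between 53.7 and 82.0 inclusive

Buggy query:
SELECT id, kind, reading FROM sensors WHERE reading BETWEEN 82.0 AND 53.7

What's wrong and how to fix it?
Bug: BETWEEN expects the lower bound first; with 82.0 AND 53.7 the range is empty

Fix: Swap the bounds so the smaller value comes first

Corrected query:
SELECT id, kind, reading FROM sensors WHERE reading BETWEEN 53.7 AND 82.0

Result:
id | kind     | reading
---+----------+--------
1  | pressure | 55.9   
2  | pressure | 80.6   
3  | light    | 62     
9  | co2      | 59.7   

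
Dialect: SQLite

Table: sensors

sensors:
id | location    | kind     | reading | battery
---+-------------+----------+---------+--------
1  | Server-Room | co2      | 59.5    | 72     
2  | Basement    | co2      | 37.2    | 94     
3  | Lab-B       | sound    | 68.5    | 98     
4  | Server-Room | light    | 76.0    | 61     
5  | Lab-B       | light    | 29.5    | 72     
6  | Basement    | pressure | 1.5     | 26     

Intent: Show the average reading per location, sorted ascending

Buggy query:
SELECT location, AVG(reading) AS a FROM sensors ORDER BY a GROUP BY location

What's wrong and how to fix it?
Bug: ORDER BY appears before GROUP BY; SQL clause order requires GROUP BY first

Fix: Reorder: SELECT … FROM … GROUP BY … ORDER BY …

Corrected query:
SELECT location, AVG(reading) AS a FROM sensors GROUP BY location ORDER BY a

Result:
location    | a    
------------+------
Basement    | 19.35
Lab-B       | 49   
Server-Room | 67.75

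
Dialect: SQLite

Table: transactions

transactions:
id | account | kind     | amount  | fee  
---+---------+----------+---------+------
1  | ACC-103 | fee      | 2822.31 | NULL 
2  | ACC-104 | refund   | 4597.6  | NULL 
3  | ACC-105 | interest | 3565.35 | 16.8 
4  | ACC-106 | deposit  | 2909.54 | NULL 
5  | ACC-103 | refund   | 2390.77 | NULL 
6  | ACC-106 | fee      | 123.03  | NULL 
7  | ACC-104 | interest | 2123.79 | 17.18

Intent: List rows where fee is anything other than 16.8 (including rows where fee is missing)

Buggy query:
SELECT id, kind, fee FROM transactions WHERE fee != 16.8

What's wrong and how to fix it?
Bug: 'fee != 16.8' is unknown when fee is NULL, so NULL rows are silently excluded

Fix: Add an explicit OR fee IS NULL to include the missing-value rows

Corrected query:
SELECT id, kind, fee FROM transactions WHERE fee != 16.8 OR fee IS NULL

Result:
id | kind     | fee  
---+----------+------
1  | fee      | NULL 
2  | refund   | NULL 
4  | deposit  | NULL 
5  | refund   | NULL 
6  | fee      | NULL 
7  | interest | 17.18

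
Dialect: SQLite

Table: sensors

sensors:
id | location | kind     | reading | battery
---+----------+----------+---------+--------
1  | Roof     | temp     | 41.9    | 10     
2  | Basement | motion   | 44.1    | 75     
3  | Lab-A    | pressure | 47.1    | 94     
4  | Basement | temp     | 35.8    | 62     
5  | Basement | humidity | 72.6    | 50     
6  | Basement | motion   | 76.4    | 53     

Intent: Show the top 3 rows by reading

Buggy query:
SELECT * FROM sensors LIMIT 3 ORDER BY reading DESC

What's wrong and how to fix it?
Bug: ORDER BY cannot follow LIMIT; LIMIT is the final clause

Fix: Swap the clauses: ORDER BY first, then LIMIT

Corrected query:
SELECT * FROM sensors ORDER BY reading DESC LIMIT 3

Result:
id | location | kind     | reading | battery
---+----------+----------+---------+--------
6  | Basement | motion   | 76.4    | 53     
5  | Basement | humidity | 72.6    | 50     
3  | Lab-A    | pressure | 47.1    | 94     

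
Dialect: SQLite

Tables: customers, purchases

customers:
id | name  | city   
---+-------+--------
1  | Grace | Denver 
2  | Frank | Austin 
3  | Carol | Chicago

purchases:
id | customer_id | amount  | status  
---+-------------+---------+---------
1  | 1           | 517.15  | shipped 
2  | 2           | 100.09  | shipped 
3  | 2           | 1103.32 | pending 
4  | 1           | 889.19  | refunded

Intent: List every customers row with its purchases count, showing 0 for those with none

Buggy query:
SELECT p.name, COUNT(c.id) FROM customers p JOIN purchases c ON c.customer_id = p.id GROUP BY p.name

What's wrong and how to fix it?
Bug: An inner join excludes parents with zero children

Fix: Switch to LEFT JOIN to retain unmatched parent rows

Corrected query:
SELECT p.name, COUNT(c.id) FROM customers p LEFT JOIN purchases c ON c.customer_id = p.id GROUP BY p.name

Result:
name  | COUNT(c.id)
------+------------
Carol | 0          
Frank | 2          
Grace | 2          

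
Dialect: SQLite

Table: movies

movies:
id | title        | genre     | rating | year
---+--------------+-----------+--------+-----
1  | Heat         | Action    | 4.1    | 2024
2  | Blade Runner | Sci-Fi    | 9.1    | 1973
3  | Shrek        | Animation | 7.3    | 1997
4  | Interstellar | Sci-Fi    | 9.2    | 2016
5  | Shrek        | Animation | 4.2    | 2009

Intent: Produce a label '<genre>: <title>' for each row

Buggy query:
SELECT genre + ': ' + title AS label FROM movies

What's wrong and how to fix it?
Bug: '+' is numeric addition; on text columns SQLite converts them to 0 instead of concatenating

Fix: Use the || operator for string concatenation

Corrected query:
SELECT genre || ': ' || title AS label FROM movies

Result:
label               
--------------------
Action: Heat        
Sci-Fi: Blade Runner
Animation: Shrek    
Sci-Fi: Interstellar
Animation: Shrek    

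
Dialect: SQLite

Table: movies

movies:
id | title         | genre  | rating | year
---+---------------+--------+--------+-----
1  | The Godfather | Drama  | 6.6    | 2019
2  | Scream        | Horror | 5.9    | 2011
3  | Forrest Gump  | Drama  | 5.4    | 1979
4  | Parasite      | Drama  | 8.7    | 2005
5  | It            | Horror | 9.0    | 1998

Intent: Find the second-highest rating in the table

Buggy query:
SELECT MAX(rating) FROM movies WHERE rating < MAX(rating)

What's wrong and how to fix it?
Bug: MAX(rating) on the right of the comparison is an aggregate-in-WHERE error

Fix: Compute the overall MAX in a subquery, then take MAX of rows below it

Corrected query:
SELECT MAX(rating) FROM movies WHERE rating < (SELECT MAX(rating) FROM movies)

Result:
MAX(rating)
-----------
8.7        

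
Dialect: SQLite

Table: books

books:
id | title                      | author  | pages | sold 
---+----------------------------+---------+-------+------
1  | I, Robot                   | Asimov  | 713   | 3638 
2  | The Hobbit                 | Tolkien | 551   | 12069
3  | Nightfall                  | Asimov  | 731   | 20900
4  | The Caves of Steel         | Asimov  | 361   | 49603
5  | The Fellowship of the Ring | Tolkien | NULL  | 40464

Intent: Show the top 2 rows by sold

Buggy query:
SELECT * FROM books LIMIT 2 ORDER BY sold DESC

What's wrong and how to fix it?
Bug: LIMIT must come after ORDER BY

Fix: Swap the clauses: ORDER BY first, then LIMIT

Corrected query:
SELECT * FROM books ORDER BY sold DESC LIMIT 2

Result:
id | title                      | author  | pages | sold 
---+----------------------------+---------+-------+------
4  | The Caves of Steel         | Asimov  | 361   | 49603
5  | The Fellowship of the Ring | Tolkien | NULL  | 40464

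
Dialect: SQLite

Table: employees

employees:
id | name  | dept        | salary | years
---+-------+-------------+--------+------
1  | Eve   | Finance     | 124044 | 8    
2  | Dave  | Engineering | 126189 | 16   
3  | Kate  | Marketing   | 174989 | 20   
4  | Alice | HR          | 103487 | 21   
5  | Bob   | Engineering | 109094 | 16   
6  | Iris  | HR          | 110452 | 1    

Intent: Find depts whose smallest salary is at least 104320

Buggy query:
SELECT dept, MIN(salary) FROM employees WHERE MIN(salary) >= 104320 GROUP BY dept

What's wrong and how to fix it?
Bug: Aggregates like MIN are computed per group after WHERE runs

Fix: Use HAVING for the per-group MIN condition

Corrected query:
SELECT dept, MIN(salary) FROM employees GROUP BY dept HAVING MIN(salary) >= 104320

Result:
dept        | MIN(salary)
------------+------------
Engineering | 109094     
Finance     | 124044     
Marketing   | 174989     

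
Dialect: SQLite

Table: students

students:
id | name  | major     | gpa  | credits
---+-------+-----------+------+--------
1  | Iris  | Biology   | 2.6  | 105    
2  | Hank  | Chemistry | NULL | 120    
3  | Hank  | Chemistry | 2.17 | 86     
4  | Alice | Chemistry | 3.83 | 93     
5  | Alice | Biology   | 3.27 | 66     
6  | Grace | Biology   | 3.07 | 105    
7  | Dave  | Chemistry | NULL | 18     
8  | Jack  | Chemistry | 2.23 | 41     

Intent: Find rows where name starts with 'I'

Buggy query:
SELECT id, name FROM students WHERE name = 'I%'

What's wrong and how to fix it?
Bug: Wildcards only work with LIKE; '=' treats '%' as a literal character

Fix: Use LIKE for wildcard pattern matching

Corrected query:
SELECT id, name FROM students WHERE name LIKE 'I%'

Result:
id | name
---+-----
1  | Iris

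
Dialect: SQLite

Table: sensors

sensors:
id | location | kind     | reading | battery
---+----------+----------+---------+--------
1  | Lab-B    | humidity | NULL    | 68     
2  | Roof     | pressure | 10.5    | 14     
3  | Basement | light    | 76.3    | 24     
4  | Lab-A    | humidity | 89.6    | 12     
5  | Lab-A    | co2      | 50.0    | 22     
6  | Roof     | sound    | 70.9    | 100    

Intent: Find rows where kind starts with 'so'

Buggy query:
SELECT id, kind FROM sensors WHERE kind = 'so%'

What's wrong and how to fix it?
Bug: Wildcards only work with LIKE; '=' treats '%' as a literal character

Fix: Replace '=' with LIKE so 'so%' is treated as a pattern

Corrected query:
SELECT id, kind FROM sensors WHERE kind LIKE 'so%'

Result:
id | kind 
---+------
6  | sound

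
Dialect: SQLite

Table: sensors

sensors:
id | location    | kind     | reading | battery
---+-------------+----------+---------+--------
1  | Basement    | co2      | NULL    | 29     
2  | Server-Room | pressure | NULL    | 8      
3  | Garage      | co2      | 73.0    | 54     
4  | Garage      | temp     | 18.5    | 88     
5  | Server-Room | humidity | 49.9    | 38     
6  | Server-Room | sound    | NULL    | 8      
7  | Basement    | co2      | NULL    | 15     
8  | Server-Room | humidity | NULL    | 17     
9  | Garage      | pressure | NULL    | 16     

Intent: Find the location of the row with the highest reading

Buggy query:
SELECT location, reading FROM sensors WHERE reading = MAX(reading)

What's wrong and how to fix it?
Bug: MAX(reading) is an aggregate and cannot be used directly in WHERE

Fix: Use a subquery: WHERE reading = (SELECT MAX(reading) FROM sensors)

Corrected query:
SELECT location, reading FROM sensors WHERE reading = (SELECT MAX(reading) FROM sensors)

Result:
location | reading
---------+--------
Garage   | 73     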